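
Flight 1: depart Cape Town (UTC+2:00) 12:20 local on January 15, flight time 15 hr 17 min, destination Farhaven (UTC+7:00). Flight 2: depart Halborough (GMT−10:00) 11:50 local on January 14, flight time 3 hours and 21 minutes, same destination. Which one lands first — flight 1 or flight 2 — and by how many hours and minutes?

the second, by 24 hours 26 minutes

Flight 1 in UTC: 12:20 − 2:00 = 10:20 on Jan 15.
+15 hours 17 minutes → arrive 01:37 UTC on Jan 16.
Flight 2 in UTC: 11:50 + 10:00 = 21:50 on Jan 14.
+3 hours and 21 minutes → arrive 01:11 UTC on Jan 15.
Flight 2 lands earlier by 24 hours 26 minutes.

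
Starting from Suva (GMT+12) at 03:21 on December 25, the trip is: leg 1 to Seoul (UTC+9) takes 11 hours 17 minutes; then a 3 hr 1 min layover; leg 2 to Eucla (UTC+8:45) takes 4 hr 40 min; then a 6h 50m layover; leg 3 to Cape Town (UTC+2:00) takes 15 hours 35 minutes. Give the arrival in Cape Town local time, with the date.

Convert departure to UTC: 03:21 − 12:00 = 15:21 UTC on Dec 24.
Add 11 hours 17 minutes leg 1 → 02:38 UTC (Dec 25).
Add 3 hours 1 minute layover in Seoul → 05:39 UTC.
Add 4 hours 40 minutes leg 2 → 10:19 UTC.
Add 6 hours and 50 minutes layover in Eucla → 17:09 UTC.
Add 15 hours 35 minutes leg 3 → 08:44 UTC (Dec 26).
Cape Town is UTC+2:00, so local arrival = 08:44 + 2:00 = 10:44 on Dec 26.

10:44 on December 26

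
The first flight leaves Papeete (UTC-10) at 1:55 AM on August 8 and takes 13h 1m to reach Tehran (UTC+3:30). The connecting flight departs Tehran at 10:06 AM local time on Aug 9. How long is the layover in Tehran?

Convert departure to UTC: 1:55 AM + 10:00 = 11:55 AM UTC on Aug 8.
Add 13 hours 1 minute flight time → 12:56 AM UTC (Aug 9).
Tehran is UTC+3:30, so local arrival = 12:56 AM + 3:30 = 4:26 AM on Aug 9.
Layover = 10:06 AM − 4:26 AM = 5 hours 40 minutes.

5 hours 40 minutes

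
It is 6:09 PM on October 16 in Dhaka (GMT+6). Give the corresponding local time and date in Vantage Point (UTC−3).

9:09 AM on October 16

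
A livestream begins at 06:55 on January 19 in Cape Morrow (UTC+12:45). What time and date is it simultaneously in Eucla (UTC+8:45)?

In UTC: 06:55 − 12:45 = 18:10 on Jan 18.
Eucla is UTC+8:45: 18:10 + 8:45 = 02:55 on Jan 19.

02:55 on Jan 19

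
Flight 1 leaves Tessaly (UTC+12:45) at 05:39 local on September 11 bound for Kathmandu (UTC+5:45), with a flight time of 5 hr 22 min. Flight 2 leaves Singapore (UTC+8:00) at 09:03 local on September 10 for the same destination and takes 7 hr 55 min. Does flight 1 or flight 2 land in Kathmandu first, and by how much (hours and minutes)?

the second, by 13 hours 18 minutes

Flight 1 in UTC: 05:39 − 12:45 = 16:54 on Sep 10.
+5 hours and 22 minutes → arrive 22:16 UTC on Sep 10.
Flight 2 in UTC: 09:03 − 8:00 = 01:03 on Sep 10.
+7 hours and 55 minutes → arrive 08:58 UTC on Sep 10.
Flight 2 lands earlier by 13 hours 18 minutes.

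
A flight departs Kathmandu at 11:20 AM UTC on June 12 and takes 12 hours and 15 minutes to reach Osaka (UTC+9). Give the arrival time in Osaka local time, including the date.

Departure is given in UTC: 11:20 AM on Jun 12.
Add 12 hours and 15 minutes → 11:35 PM UTC.
Osaka is UTC+9:00: 11:35 PM + 9:00 = 8:35 AM on Jun 13.

8:35 AM on June 13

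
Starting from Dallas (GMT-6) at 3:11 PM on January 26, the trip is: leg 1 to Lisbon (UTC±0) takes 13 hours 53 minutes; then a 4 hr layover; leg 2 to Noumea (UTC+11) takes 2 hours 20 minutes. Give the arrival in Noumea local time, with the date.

Convert departure to UTC: 3:11 PM + 6:00 = 9:11 PM UTC on Jan 26.
Add 13 hours and 53 minutes leg 1 → 11:04 AM UTC (Jan 27).
Add 4 hours layover in Lisbon → 3:04 PM UTC.
Add 2 hours 20 minutes leg 2 → 5:24 PM UTC.
Noumea is UTC+11:00, so local arrival = 5:24 PM + 11:00 = 4:24 AM on Jan 28.

4:24 AM on January 28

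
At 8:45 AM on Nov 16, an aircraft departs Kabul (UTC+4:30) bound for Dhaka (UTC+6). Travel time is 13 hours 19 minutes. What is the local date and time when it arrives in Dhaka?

Convert departure to UTC: 8:45 AM − 4:30 = 4:15 AM UTC on Nov 16.
Add 13 hours 19 minutes travel time → 5:34 PM UTC.
Dhaka is UTC+6:00, so local arrival = 5:34 PM + 6:00 = 11:34 PM on Nov 16.

11:34 PM on Nov 16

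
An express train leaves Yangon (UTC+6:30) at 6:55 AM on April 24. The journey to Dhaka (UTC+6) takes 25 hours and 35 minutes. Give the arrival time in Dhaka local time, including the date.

8:00 AM on April 25

Dhaka is 0:30 behind Yangon.
After 25 hours 35 minutes it is 8:30 AM (Apr 25) in Yangon.
Shift by the zone difference: 8:30 AM − 0:30 = 8:00 AM on Apr 25 in Dhaka.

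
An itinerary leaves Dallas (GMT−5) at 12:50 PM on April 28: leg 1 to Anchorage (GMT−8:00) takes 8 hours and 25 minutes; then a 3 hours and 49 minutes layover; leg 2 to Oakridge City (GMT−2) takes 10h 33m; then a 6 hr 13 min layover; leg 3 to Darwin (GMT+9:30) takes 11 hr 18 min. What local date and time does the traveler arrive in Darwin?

7:38 PM on April 30

Convert departure to UTC: 12:50 PM + 5:00 = 5:50 PM UTC on Apr 28.
Add 8 hours and 25 minutes leg 1 → 2:15 AM UTC (Apr 29).
Add 3 hours and 49 minutes layover in Anchorage → 6:04 AM UTC.
Add 10 hours 33 minutes leg 2 → 4:37 PM UTC.
Add 6 hours and 13 minutes layover in Oakridge City → 10:50 PM UTC.
Add 11 hours 18 minutes leg 3 → 10:08 AM UTC (Apr 30).
Darwin is UTC+9:30, so local arrival = 10:08 AM + 9:30 = 7:38 PM on Apr 30.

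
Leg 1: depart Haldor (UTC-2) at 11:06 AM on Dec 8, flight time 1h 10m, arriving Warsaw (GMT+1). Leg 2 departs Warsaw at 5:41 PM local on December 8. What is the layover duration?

2 hours 25 minutes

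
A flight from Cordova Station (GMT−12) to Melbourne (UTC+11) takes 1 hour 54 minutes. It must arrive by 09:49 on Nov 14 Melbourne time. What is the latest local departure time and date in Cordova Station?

08:55 on November 13

Target arrival in UTC: 09:49 − 11:00 = 22:49 on Nov 13.
Subtract 1 hour and 54 minutes → departure 20:55 UTC on Nov 13.
Cordova Station is UTC−12:00: 20:55 − 12:00 = 08:55 on Nov 13.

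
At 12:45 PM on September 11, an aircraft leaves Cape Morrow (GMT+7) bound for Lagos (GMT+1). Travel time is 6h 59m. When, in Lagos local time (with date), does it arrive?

Lagos is 6:00 behind Cape Morrow.
After 6 hours and 59 minutes it is 7:44 PM in Cape Morrow.
Shift by the zone difference: 7:44 PM − 6:00 = 1:44 PM on Sep 11 in Lagos.

1:44 PM on September 11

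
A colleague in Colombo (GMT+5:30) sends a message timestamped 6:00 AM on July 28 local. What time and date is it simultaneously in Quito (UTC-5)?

7:30 PM on July 27

Quito is 10:30 behind Colombo.
Shift by the zone difference: 6:00 AM − 10:30 = 7:30 PM on Jul 27 in Quito.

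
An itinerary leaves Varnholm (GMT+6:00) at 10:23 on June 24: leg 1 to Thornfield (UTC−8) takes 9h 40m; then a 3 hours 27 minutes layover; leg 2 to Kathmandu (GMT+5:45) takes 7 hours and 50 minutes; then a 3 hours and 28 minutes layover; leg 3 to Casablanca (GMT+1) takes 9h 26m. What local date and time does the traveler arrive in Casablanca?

Convert departure to UTC: 10:23 − 6:00 = 04:23 UTC on Jun 24.
Add 9 hours 40 minutes leg 1 → 14:03 UTC.
Add 3 hours 27 minutes layover in Thornfield → 17:30 UTC.
Add 7 hours and 50 minutes leg 2 → 01:20 UTC (Jun 25).
Add 3 hours 28 minutes layover in Kathmandu → 04:48 UTC.
Add 9 hours 26 minutes leg 3 → 14:14 UTC.
Casablanca is UTC+1:00, so local arrival = 14:14 + 1:00 = 15:14 on Jun 25.

15:14 on June 25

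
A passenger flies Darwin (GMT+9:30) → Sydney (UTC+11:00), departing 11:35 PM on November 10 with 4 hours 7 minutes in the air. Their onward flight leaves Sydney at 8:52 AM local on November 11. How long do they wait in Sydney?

Convert departure to UTC: 11:35 PM − 9:30 = 2:05 PM UTC on Nov 10.
Add 4 hours and 7 minutes flight time → 6:12 PM UTC.
Sydney is UTC+11:00, so local arrival = 6:12 PM + 11:00 = 5:12 AM on Nov 11.
Layover = 8:52 AM − 5:12 AM = 3 hours 40 minutes.

3 hours 40 minutes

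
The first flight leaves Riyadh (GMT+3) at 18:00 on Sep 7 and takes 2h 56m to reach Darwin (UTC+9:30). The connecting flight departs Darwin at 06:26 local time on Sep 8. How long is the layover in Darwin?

3 hours

Convert departure to UTC: 18:00 − 3:00 = 15:00 UTC on Sep 7.
Add 2 hours 56 minutes flight time → 17:56 UTC.
Darwin is UTC+9:30, so local arrival = 17:56 + 9:30 = 03:26 on Sep 8.
Layover = 06:26 − 03:26 = 3 hours.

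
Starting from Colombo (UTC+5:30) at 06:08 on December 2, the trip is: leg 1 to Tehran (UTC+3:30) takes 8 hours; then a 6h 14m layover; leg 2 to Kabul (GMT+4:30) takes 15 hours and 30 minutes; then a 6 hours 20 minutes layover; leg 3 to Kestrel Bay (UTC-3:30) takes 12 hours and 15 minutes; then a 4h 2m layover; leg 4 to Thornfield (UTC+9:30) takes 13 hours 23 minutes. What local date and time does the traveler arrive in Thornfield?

Convert departure to UTC: 06:08 − 5:30 = 00:38 UTC on Dec 2.
Add 8 hours leg 1 → 08:38 UTC.
Add 6 hours and 14 minutes layover in Tehran → 14:52 UTC.
Add 15 hours 30 minutes leg 2 → 06:22 UTC (Dec 3).
Add 6 hours and 20 minutes layover in Kabul → 12:42 UTC.
Add 12 hours and 15 minutes leg 3 → 00:57 UTC (Dec 4).
Add 4 hours 2 minutes layover in Kestrel Bay → 04:59 UTC.
Add 13 hours and 23 minutes leg 4 → 18:22 UTC.
Thornfield is UTC+9:30, so local arrival = 18:22 + 9:30 = 03:52 on Dec 5.

03:52 on December 5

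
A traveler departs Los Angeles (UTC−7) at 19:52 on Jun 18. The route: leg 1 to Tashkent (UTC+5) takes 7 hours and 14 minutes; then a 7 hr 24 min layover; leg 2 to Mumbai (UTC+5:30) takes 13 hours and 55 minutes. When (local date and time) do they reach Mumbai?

Convert departure to UTC: 19:52 + 7:00 = 02:52 UTC on Jun 19.
Add 7 hours 14 minutes leg 1 → 10:06 UTC.
Add 7 hours 24 minutes layover in Tashkent → 17:30 UTC.
Add 13 hours and 55 minutes leg 2 → 07:25 UTC (Jun 20).
Mumbai is UTC+5:30, so local arrival = 07:25 + 5:30 = 12:55 on Jun 20.

12:55 on Jun 20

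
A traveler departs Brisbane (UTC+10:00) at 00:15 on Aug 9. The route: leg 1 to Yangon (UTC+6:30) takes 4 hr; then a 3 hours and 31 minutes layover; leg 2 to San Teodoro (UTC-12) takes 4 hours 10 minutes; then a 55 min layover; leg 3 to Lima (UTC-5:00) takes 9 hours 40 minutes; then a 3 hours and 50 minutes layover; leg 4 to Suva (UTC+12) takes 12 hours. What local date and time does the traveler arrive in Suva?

Convert departure to UTC: 00:15 − 10:00 = 14:15 UTC on Aug 8.
Add 4 hours leg 1 → 18:15 UTC.
Add 3 hours and 31 minutes layover in Yangon → 21:46 UTC.
Add 4 hours 10 minutes leg 2 → 01:56 UTC (Aug 9).
Add 55 minutes layover in San Teodoro → 02:51 UTC.
Add 9 hours and 40 minutes leg 3 → 12:31 UTC.
Add 3 hours and 50 minutes layover in Lima → 16:21 UTC.
Add 12 hours leg 4 → 04:21 UTC (Aug 10).
Suva is UTC+12:00, so local arrival = 04:21 + 12:00 = 16:21 on Aug 10.

16:21 on August 10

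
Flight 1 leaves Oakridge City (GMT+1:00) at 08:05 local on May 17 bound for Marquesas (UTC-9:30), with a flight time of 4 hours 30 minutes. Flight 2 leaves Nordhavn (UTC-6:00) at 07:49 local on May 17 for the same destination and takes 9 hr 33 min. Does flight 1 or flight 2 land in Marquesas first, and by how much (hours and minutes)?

the first, by 11 hours 47 minutes

Flight 1 in UTC: 08:05 − 1:00 = 07:05 on May 17.
+4 hours 30 minutes → arrive 11:35 UTC on May 17.
Flight 2 in UTC: 07:49 + 6:00 = 13:49 on May 17.
+9 hours and 33 minutes → arrive 23:22 UTC on May 17.
Flight 1 lands earlier by 11 hours 47 minutes.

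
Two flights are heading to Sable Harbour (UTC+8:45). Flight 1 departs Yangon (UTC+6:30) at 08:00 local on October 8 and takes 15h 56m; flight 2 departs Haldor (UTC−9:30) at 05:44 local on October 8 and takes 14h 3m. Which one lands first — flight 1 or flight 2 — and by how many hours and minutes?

Flight 1 in UTC: 08:00 − 6:30 = 01:30 on Oct 8.
+15 hours and 56 minutes → arrive 17:26 UTC on Oct 8.
Flight 2 in UTC: 05:44 + 9:30 = 15:14 on Oct 8.
+14 hours 3 minutes → arrive 05:17 UTC on Oct 9.
Flight 1 lands earlier by 11 hours 51 minutes.

the first, by 11 hours 51 minutes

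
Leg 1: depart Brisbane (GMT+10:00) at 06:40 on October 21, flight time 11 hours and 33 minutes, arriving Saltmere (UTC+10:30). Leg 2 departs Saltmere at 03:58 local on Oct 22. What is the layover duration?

9 hours 15 minutes

Convert departure to UTC: 06:40 − 10:00 = 20:40 UTC on Oct 20.
Add 11 hours 33 minutes flight time → 08:13 UTC (Oct 21).
Saltmere is UTC+10:30, so local arrival = 08:13 + 10:30 = 18:43 on Oct 21.
Layover = 03:58 − 18:43 (+1 day) = 9 hours 15 minutes.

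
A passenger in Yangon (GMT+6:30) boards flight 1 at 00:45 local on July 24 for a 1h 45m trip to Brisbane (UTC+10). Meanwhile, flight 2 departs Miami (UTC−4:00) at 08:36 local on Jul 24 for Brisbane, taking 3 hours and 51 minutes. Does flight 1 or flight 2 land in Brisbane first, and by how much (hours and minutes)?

the first, by 20 hours 27 minutes

Flight 1 in UTC: 00:45 − 6:30 = 18:15 on Jul 23.
+1 hour and 45 minutes → arrive 20:00 UTC on Jul 23.
Flight 2 in UTC: 08:36 + 4:00 = 12:36 on Jul 24.
+3 hours and 51 minutes → arrive 16:27 UTC on Jul 24.
Flight 1 lands earlier by 20 hours 27 minutes.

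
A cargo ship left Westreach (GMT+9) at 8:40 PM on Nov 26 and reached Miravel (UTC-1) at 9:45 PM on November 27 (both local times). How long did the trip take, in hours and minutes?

35 hours 5 minutes

Miravel is 10:00 behind Westreach.
Clock-face elapsed time (ignoring zones) is 25 hours 5 minutes.
Actual elapsed = 25 hours 5 minutes + 10:00 = 35 hours 5 minutes.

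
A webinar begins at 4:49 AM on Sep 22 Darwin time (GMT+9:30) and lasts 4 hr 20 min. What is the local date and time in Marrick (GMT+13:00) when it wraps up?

12:39 PM on September 22

Convert start to UTC: 4:49 AM − 9:30 = 7:19 PM UTC on Sep 21.
Add 4 hours and 20 minutes duration → 11:39 PM UTC.
Marrick is UTC+13:00, so local end time = 11:39 PM + 13:00 = 12:39 PM on Sep 22.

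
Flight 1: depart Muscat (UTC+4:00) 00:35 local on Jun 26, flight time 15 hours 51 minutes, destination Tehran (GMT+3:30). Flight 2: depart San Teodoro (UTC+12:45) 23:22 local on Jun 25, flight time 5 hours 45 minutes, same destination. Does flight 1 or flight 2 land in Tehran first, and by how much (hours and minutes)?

the second, by 20 hours 4 minutes

Flight 1 in UTC: 00:35 − 4:00 = 20:35 on Jun 25.
+15 hours and 51 minutes → arrive 12:26 UTC on Jun 26.
Flight 2 in UTC: 23:22 − 12:45 = 10:37 on Jun 25.
+5 hours and 45 minutes → arrive 16:22 UTC on Jun 25.
Flight 2 lands earlier by 20 hours 4 minutes.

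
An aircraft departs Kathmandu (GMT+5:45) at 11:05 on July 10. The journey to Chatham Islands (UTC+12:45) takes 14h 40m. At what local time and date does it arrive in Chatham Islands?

08:45 on July 11

Convert departure to UTC: 11:05 − 5:45 = 05:20 UTC on Jul 10.
Add 14 hours 40 minutes travel time → 20:00 UTC.
Chatham Islands is UTC+12:45, so local arrival = 20:00 + 12:45 = 08:45 on Jul 11.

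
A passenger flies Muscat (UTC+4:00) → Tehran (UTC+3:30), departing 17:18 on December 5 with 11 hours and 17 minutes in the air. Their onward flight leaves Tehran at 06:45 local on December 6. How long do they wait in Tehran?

2 hours 40 minutes

Convert departure to UTC: 17:18 − 4:00 = 13:18 UTC on Dec 5.
Add 11 hours 17 minutes flight time → 00:35 UTC (Dec 6).
Tehran is UTC+3:30, so local arrival = 00:35 + 3:30 = 04:05 on Dec 6.
Layover = 06:45 − 04:05 = 2 hours 40 minutes.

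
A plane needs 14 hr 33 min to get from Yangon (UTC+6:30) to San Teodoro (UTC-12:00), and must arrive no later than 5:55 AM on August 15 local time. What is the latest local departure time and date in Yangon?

Target arrival in UTC: 5:55 AM + 12:00 = 5:55 PM on Aug 15.
Subtract 14 hours 33 minutes → departure 3:22 AM UTC on Aug 15.
Yangon is UTC+6:30: 3:22 AM + 6:30 = 9:52 AM on Aug 15.

9:52 AM on Aug 15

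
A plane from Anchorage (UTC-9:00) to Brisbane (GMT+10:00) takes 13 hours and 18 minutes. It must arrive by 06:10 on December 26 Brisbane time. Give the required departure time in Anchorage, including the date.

Target arrival in UTC: 06:10 − 10:00 = 20:10 on Dec 25.
Subtract 13 hours and 18 minutes → departure 06:52 UTC on Dec 25.
Anchorage is UTC−9:00: 06:52 − 9:00 = 21:52 on Dec 24.

21:52 on December 24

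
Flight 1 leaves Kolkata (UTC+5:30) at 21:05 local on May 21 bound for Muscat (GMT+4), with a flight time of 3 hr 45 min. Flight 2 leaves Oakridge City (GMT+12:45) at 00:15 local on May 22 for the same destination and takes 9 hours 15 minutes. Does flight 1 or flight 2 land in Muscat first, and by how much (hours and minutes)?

the first, by 1 hour 25 minutes

Flight 1 in UTC: 21:05 − 5:30 = 15:35 on May 21.
+3 hours 45 minutes → arrive 19:20 UTC on May 21.
Flight 2 in UTC: 00:15 − 12:45 = 11:30 on May 21.
+9 hours 15 minutes → arrive 20:45 UTC on May 21.
Flight 1 lands earlier by 1 hour 25 minutes.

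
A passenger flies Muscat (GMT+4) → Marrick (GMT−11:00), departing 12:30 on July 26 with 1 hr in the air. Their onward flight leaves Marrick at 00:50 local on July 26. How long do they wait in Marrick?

Convert departure to UTC: 12:30 − 4:00 = 08:30 UTC on Jul 26.
Add 1 hour flight time → 09:30 UTC.
Marrick is UTC−11:00, so local arrival = 09:30 − 11:00 = 22:30 on Jul 25.
Layover = 00:50 − 22:30 (+1 day) = 2 hours 20 minutes.

2 hours 20 minutes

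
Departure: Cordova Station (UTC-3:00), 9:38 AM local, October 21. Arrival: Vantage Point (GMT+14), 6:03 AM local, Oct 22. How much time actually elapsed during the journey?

Departure in UTC: 9:38 AM + 3:00 = 12:38 PM on Oct 21.
Arrival in UTC: 6:03 AM − 14:00 = 4:03 PM on Oct 21.
Elapsed = 4:03 PM − 12:38 PM = 3 hours 25 minutes.

3 hours 25 minutes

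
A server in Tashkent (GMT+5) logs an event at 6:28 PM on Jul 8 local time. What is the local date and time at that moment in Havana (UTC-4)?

Havana is 9:00 behind Tashkent.
Shift by the zone difference: 6:28 PM − 9:00 = 9:28 AM on Jul 8 in Havana.

9:28 AM on July 8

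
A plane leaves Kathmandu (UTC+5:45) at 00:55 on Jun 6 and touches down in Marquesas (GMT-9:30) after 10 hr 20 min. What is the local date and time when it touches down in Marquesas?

20:00 on June 5

Convert departure to UTC: 00:55 − 5:45 = 19:10 UTC on Jun 5.
Add 10 hours 20 minutes travel time → 05:30 UTC (Jun 6).
Marquesas is UTC−9:30, so local arrival = 05:30 − 9:30 = 20:00 on Jun 5.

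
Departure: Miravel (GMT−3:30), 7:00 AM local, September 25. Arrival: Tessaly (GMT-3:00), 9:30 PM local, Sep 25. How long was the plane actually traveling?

14 hours

Tessaly is 0:30 ahead of Miravel.
Clock-face elapsed time (ignoring zones) is 14 hours 30 minutes.
Actual elapsed = 14 hours 30 minutes − 0:30 = 14 hours.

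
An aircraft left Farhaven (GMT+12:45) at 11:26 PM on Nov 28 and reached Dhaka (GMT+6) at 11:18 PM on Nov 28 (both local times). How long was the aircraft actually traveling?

Departure in UTC: 11:26 PM − 12:45 = 10:41 AM on Nov 28.
Arrival in UTC: 11:18 PM − 6:00 = 5:18 PM on Nov 28.
Elapsed = 5:18 PM − 10:41 AM = 6 hours 37 minutes.

6 hours 37 minutes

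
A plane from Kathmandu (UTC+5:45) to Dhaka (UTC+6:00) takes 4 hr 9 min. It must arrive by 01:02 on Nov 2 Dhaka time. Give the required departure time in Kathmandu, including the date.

Target arrival in UTC: 01:02 − 6:00 = 19:02 on Nov 1.
Subtract 4 hours and 9 minutes → departure 14:53 UTC on Nov 1.
Kathmandu is UTC+5:45: 14:53 + 5:45 = 20:38 on Nov 1.

20:38 on November 1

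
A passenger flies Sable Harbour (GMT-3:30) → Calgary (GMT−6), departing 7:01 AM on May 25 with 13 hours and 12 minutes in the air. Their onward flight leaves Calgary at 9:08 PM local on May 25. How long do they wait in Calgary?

3 hours 25 minutes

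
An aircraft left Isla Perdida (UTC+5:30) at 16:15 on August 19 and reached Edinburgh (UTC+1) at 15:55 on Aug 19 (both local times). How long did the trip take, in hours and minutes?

Departure in UTC: 16:15 − 5:30 = 10:45 on Aug 19.
Arrival in UTC: 15:55 − 1:00 = 14:55 on Aug 19.
Elapsed = 14:55 − 10:45 = 4 hours 10 minutes.

4 hours 10 minutes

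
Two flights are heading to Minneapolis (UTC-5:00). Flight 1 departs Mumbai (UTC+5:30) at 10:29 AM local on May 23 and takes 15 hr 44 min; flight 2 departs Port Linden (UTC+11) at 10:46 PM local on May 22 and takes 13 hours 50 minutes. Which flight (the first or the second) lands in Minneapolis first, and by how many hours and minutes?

the second, by 19 hours 7 minutes

Flight 1 in UTC: 10:29 AM − 5:30 = 4:59 AM on May 23.
+15 hours 44 minutes → arrive 8:43 PM UTC on May 23.
Flight 2 in UTC: 10:46 PM − 11:00 = 11:46 AM on May 22.
+13 hours 50 minutes → arrive 1:36 AM UTC on May 23.
Flight 2 lands earlier by 19 hours 7 minutes.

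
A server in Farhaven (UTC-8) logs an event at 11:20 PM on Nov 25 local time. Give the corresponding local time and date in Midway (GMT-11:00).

8:20 PM on November 25

In UTC: 11:20 PM + 8:00 = 7:20 AM on Nov 26.
Midway is UTC−11:00: 7:20 AM − 11:00 = 8:20 PM on Nov 25.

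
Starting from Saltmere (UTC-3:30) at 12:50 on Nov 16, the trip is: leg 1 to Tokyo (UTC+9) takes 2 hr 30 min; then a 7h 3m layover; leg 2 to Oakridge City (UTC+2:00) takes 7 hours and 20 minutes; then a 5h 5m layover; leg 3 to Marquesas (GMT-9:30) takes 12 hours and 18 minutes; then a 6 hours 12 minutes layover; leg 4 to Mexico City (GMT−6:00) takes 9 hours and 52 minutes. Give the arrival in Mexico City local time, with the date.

12:40 on November 18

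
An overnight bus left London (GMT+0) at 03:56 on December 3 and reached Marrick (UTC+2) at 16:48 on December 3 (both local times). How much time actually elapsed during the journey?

Departure is already UTC: 03:56 on Dec 3.
Arrival in UTC: 16:48 − 2:00 = 14:48 on Dec 3.
Elapsed = 14:48 − 03:56 = 10 hours 52 minutes.

10 hours 52 minutes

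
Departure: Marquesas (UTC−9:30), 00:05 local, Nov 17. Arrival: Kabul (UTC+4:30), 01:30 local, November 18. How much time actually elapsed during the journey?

Kabul is 14:00 ahead of Marquesas.
Clock-face elapsed time (ignoring zones) is 25 hours 25 minutes.
Actual elapsed = 25 hours 25 minutes − 14:00 = 11 hours 25 minutes.

11 hours 25 minutes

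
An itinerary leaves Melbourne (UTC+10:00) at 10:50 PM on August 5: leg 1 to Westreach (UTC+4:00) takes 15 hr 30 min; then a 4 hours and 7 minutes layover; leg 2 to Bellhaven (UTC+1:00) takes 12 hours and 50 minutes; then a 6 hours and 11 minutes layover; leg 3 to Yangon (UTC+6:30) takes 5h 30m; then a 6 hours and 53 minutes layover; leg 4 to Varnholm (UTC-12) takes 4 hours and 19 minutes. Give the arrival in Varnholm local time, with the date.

8:10 AM on August 7

Convert departure to UTC: 10:50 PM − 10:00 = 12:50 PM UTC on Aug 5.
Add 15 hours 30 minutes leg 1 → 4:20 AM UTC (Aug 6).
Add 4 hours and 7 minutes layover in Westreach → 8:27 AM UTC.
Add 12 hours 50 minutes leg 2 → 9:17 PM UTC.
Add 6 hours and 11 minutes layover in Bellhaven → 3:28 AM UTC (Aug 7).
Add 5 hours 30 minutes leg 3 → 8:58 AM UTC.
Add 6 hours 53 minutes layover in Yangon → 3:51 PM UTC.
Add 4 hours and 19 minutes leg 4 → 8:10 PM UTC.
Varnholm is UTC−12:00, so local arrival = 8:10 PM − 12:00 = 8:10 AM on Aug 7.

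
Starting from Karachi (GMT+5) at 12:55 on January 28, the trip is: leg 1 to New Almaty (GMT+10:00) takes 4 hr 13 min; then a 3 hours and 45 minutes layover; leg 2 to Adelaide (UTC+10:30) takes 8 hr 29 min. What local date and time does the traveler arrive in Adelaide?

10:52 on January 29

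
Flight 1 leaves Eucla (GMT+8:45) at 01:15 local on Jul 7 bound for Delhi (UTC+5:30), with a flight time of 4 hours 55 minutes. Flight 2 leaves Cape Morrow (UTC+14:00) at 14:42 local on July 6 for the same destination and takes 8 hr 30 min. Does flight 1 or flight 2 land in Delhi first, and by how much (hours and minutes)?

the second, by 12 hours 13 minutes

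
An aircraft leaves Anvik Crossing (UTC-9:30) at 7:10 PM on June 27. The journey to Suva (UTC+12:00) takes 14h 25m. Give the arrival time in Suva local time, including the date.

7:05 AM on June 29

Convert departure to UTC: 7:10 PM + 9:30 = 4:40 AM UTC on Jun 28.
Add 14 hours and 25 minutes travel time → 7:05 PM UTC.
Suva is UTC+12:00, so local arrival = 7:05 PM + 12:00 = 7:05 AM on Jun 29.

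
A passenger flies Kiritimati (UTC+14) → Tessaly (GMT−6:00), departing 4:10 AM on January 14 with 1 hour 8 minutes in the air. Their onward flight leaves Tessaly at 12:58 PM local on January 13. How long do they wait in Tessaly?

Convert departure to UTC: 4:10 AM − 14:00 = 2:10 PM UTC on Jan 13.
Add 1 hour and 8 minutes flight time → 3:18 PM UTC.
Tessaly is UTC−6:00, so local arrival = 3:18 PM − 6:00 = 9:18 AM on Jan 13.
Layover = 12:58 PM − 9:18 AM = 3 hours 40 minutes.

3 hours 40 minutes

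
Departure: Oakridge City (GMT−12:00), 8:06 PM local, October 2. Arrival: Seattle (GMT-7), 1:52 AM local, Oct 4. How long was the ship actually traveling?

24 hours 46 minutes

Seattle is 5:00 ahead of Oakridge City.
Clock-face elapsed time (ignoring zones) is 29 hours 46 minutes.
Actual elapsed = 29 hours 46 minutes − 5:00 = 24 hours 46 minutes.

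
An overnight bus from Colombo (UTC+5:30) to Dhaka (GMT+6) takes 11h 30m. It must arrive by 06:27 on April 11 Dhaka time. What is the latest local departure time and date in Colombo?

18:27 on Apr 10

Target arrival in UTC: 06:27 − 6:00 = 00:27 on Apr 11.
Subtract 11 hours 30 minutes → departure 12:57 UTC on Apr 10.
Colombo is UTC+5:30: 12:57 + 5:30 = 18:27 on Apr 10.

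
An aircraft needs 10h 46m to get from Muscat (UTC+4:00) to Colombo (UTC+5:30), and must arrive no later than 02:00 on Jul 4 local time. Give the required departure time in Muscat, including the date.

13:44 on Jul 3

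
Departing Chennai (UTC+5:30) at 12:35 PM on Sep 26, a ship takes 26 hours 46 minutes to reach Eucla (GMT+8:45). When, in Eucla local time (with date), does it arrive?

Eucla is 3:15 ahead of Chennai.
After 26 hours 46 minutes it is 3:21 PM (Sep 27) in Chennai.
Shift by the zone difference: 3:21 PM + 3:15 = 6:36 PM on Sep 27 in Eucla.

6:36 PM on Sep 27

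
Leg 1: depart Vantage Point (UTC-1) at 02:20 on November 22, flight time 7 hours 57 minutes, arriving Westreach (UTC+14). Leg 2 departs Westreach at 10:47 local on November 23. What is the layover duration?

Convert departure to UTC: 02:20 + 1:00 = 03:20 UTC on Nov 22.
Add 7 hours 57 minutes flight time → 11:17 UTC.
Westreach is UTC+14:00, so local arrival = 11:17 + 14:00 = 01:17 on Nov 23.
Layover = 10:47 − 01:17 = 9 hours 30 minutes.

9 hours 30 minutes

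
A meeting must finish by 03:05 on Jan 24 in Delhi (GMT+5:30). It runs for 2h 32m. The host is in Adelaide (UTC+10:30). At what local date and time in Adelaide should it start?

Target end time in UTC: 03:05 − 5:30 = 21:35 on Jan 23.
Subtract 2 hours and 32 minutes → start 19:03 UTC on Jan 23.
Adelaide is UTC+10:30: 19:03 + 10:30 = 05:33 on Jan 24.

05:33 on January 24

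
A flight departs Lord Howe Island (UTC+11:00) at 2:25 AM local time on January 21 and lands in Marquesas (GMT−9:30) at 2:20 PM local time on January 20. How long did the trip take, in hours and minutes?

8 hours 25 minutes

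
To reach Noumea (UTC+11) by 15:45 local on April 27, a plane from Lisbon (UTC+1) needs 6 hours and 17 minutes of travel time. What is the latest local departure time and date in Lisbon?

Target arrival in UTC: 15:45 − 11:00 = 04:45 on Apr 27.
Subtract 6 hours and 17 minutes → departure 22:28 UTC on Apr 26.
Lisbon is UTC+1:00: 22:28 + 1:00 = 23:28 on Apr 26.

23:28 on Apr 26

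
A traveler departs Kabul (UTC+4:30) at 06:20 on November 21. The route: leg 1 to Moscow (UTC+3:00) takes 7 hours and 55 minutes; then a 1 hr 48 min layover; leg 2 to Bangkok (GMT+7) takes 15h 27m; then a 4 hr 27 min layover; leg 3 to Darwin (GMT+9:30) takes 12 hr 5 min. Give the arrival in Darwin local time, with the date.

Convert departure to UTC: 06:20 − 4:30 = 01:50 UTC on Nov 21.
Add 7 hours and 55 minutes leg 1 → 09:45 UTC.
Add 1 hour 48 minutes layover in Moscow → 11:33 UTC.
Add 15 hours 27 minutes leg 2 → 03:00 UTC (Nov 22).
Add 4 hours and 27 minutes layover in Bangkok → 07:27 UTC.
Add 12 hours and 5 minutes leg 3 → 19:32 UTC.
Darwin is UTC+9:30, so local arrival = 19:32 + 9:30 = 05:02 on Nov 23.

05:02 on Nov 23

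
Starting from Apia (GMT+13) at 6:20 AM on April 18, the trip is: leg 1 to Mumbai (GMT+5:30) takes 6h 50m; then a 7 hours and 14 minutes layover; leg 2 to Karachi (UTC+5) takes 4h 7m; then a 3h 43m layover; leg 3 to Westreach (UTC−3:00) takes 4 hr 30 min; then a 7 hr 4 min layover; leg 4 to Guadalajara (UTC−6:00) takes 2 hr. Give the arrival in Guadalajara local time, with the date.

Convert departure to UTC: 6:20 AM − 13:00 = 5:20 PM UTC on Apr 17.
Add 6 hours and 50 minutes leg 1 → 12:10 AM UTC (Apr 18).
Add 7 hours 14 minutes layover in Mumbai → 7:24 AM UTC.
Add 4 hours and 7 minutes leg 2 → 11:31 AM UTC.
Add 3 hours and 43 minutes layover in Karachi → 3:14 PM UTC.
Add 4 hours and 30 minutes leg 3 → 7:44 PM UTC.
Add 7 hours and 4 minutes layover in Westreach → 2:48 AM UTC (Apr 19).
Add 2 hours leg 4 → 4:48 AM UTC.
Guadalajara is UTC−6:00, so local arrival = 4:48 AM − 6:00 = 10:48 PM on Apr 18.

10:48 PM on April 18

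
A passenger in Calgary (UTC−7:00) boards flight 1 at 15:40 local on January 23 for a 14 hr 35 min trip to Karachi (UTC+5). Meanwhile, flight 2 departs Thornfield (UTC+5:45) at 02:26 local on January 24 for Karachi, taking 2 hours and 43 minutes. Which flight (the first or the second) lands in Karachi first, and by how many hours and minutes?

the second, by 13 hours 51 minutes

Flight 1 in UTC: 15:40 + 7:00 = 22:40 on Jan 23.
+14 hours and 35 minutes → arrive 13:15 UTC on Jan 24.
Flight 2 in UTC: 02:26 − 5:45 = 20:41 on Jan 23.
+2 hours and 43 minutes → arrive 23:24 UTC on Jan 23.
Flight 2 lands earlier by 13 hours 51 minutes.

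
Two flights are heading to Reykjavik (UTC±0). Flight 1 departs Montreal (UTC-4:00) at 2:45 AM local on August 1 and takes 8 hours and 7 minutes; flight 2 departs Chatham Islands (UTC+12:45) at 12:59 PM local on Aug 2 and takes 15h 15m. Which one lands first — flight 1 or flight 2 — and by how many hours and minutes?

the first, by 24 hours 37 minutes

Flight 1 in UTC: 2:45 AM + 4:00 = 6:45 AM on Aug 1.
+8 hours and 7 minutes → arrive 2:52 PM UTC on Aug 1.
Flight 2 in UTC: 12:59 PM − 12:45 = 12:14 AM on Aug 2.
+15 hours 15 minutes → arrive 3:29 PM UTC on Aug 2.
Flight 1 lands earlier by 24 hours 37 minutes.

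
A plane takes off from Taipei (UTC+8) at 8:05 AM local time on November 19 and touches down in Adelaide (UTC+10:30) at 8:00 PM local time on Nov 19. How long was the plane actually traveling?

Adelaide is 2:30 ahead of Taipei.
Clock-face elapsed time (ignoring zones) is 11 hours 55 minutes.
Actual elapsed = 11 hours 55 minutes − 2:30 = 9 hours 25 minutes.

9 hours 25 minutes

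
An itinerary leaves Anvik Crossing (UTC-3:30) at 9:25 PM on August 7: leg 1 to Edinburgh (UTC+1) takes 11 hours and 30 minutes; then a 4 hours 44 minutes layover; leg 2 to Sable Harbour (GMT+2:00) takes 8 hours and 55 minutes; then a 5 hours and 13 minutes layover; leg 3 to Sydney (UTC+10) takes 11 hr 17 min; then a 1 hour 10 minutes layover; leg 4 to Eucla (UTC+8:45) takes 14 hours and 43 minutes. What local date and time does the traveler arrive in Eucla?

Convert departure to UTC: 9:25 PM + 3:30 = 12:55 AM UTC on Aug 8.
Add 11 hours 30 minutes leg 1 → 12:25 PM UTC.
Add 4 hours 44 minutes layover in Edinburgh → 5:09 PM UTC.
Add 8 hours and 55 minutes leg 2 → 2:04 AM UTC (Aug 9).
Add 5 hours and 13 minutes layover in Sable Harbour → 7:17 AM UTC.
Add 11 hours and 17 minutes leg 3 → 6:34 PM UTC.
Add 1 hour 10 minutes layover in Sydney → 7:44 PM UTC.
Add 14 hours 43 minutes leg 4 → 10:27 AM UTC (Aug 10).
Eucla is UTC+8:45, so local arrival = 10:27 AM + 8:45 = 7:12 PM on Aug 10.

7:12 PM on August 10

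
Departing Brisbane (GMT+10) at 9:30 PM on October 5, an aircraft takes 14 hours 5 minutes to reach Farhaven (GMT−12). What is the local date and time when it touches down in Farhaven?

Convert departure to UTC: 9:30 PM − 10:00 = 11:30 AM UTC on Oct 5.
Add 14 hours 5 minutes travel time → 1:35 AM UTC (Oct 6).
Farhaven is UTC−12:00, so local arrival = 1:35 AM − 12:00 = 1:35 PM on Oct 5.

1:35 PM on Oct 5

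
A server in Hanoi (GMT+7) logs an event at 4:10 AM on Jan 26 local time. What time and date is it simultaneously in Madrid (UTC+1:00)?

10:10 PM on January 25

In UTC: 4:10 AM − 7:00 = 9:10 PM on Jan 25.
Madrid is UTC+1:00: 9:10 PM + 1:00 = 10:10 PM on Jan 25.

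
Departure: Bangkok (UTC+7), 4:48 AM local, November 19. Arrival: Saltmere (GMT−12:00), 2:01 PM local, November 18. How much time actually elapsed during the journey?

4 hours 13 minutes

Saltmere is 19:00 behind Bangkok.
Clock-face elapsed time (ignoring zones) is −14 hours 47 minutes.
Actual elapsed = −14 hours 47 minutes + 19:00 = 4 hours 13 minutes.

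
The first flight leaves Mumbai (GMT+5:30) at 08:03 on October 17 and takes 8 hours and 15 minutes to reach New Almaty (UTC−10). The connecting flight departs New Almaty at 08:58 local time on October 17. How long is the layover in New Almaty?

Convert departure to UTC: 08:03 − 5:30 = 02:33 UTC on Oct 17.
Add 8 hours 15 minutes flight time → 10:48 UTC.
New Almaty is UTC−10:00, so local arrival = 10:48 − 10:00 = 00:48 on Oct 17.
Layover = 08:58 − 00:48 = 8 hours 10 minutes.

8 hours 10 minutes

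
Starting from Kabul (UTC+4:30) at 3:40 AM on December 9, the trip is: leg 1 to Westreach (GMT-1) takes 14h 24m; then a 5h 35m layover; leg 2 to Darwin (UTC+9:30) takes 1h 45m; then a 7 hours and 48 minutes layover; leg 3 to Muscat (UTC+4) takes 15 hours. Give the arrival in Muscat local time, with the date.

11:42 PM on December 10

Convert departure to UTC: 3:40 AM − 4:30 = 11:10 PM UTC on Dec 8.
Add 14 hours and 24 minutes leg 1 → 1:34 PM UTC (Dec 9).
Add 5 hours and 35 minutes layover in Westreach → 7:09 PM UTC.
Add 1 hour and 45 minutes leg 2 → 8:54 PM UTC.
Add 7 hours and 48 minutes layover in Darwin → 4:42 AM UTC (Dec 10).
Add 15 hours leg 3 → 7:42 PM UTC.
Muscat is UTC+4:00, so local arrival = 7:42 PM + 4:00 = 11:42 PM on Dec 10.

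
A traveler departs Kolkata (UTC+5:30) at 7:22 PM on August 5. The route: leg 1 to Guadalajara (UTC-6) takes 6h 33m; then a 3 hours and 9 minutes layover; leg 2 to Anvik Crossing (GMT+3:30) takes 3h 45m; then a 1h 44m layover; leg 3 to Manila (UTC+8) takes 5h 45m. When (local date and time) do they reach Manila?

6:48 PM on Aug 6

Convert departure to UTC: 7:22 PM − 5:30 = 1:52 PM UTC on Aug 5.
Add 6 hours 33 minutes leg 1 → 8:25 PM UTC.
Add 3 hours 9 minutes layover in Guadalajara → 11:34 PM UTC.
Add 3 hours 45 minutes leg 2 → 3:19 AM UTC (Aug 6).
Add 1 hour and 44 minutes layover in Anvik Crossing → 5:03 AM UTC.
Add 5 hours and 45 minutes leg 3 → 10:48 AM UTC.
Manila is UTC+8:00, so local arrival = 10:48 AM + 8:00 = 6:48 PM on Aug 6.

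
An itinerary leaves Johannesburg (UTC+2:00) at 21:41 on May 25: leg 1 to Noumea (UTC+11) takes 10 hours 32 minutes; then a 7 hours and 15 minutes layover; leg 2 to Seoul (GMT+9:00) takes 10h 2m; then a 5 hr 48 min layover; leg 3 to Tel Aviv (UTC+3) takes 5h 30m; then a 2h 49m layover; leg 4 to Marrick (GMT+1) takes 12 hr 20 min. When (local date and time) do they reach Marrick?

Convert departure to UTC: 21:41 − 2:00 = 19:41 UTC on May 25.
Add 10 hours 32 minutes leg 1 → 06:13 UTC (May 26).
Add 7 hours 15 minutes layover in Noumea → 13:28 UTC.
Add 10 hours and 2 minutes leg 2 → 23:30 UTC.
Add 5 hours 48 minutes layover in Seoul → 05:18 UTC (May 27).
Add 5 hours and 30 minutes leg 3 → 10:48 UTC.
Add 2 hours and 49 minutes layover in Tel Aviv → 13:37 UTC.
Add 12 hours and 20 minutes leg 4 → 01:57 UTC (May 28).
Marrick is UTC+1:00, so local arrival = 01:57 + 1:00 = 02:57 on May 28.

02:57 on May 28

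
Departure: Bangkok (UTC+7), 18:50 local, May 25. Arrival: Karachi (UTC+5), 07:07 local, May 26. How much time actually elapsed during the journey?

14 hours 17 minutes

Karachi is 2:00 behind Bangkok.
Clock-face elapsed time (ignoring zones) is 12 hours 17 minutes.
Actual elapsed = 12 hours 17 minutes + 2:00 = 14 hours 17 minutes.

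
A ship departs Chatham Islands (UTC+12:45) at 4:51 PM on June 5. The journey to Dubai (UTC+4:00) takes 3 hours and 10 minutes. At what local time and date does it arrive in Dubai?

11:16 AM on June 5

Convert departure to UTC: 4:51 PM − 12:45 = 4:06 AM UTC on Jun 5.
Add 3 hours and 10 minutes travel time → 7:16 AM UTC.
Dubai is UTC+4:00, so local arrival = 7:16 AM + 4:00 = 11:16 AM on Jun 5.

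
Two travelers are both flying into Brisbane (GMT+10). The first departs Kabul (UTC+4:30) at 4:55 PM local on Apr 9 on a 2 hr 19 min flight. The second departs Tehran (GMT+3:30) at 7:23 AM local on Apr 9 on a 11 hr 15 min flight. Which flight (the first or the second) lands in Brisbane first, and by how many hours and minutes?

Flight 1 in UTC: 4:55 PM − 4:30 = 12:25 PM on Apr 9.
+2 hours and 19 minutes → arrive 2:44 PM UTC on Apr 9.
Flight 2 in UTC: 7:23 AM − 3:30 = 3:53 AM on Apr 9.
+11 hours and 15 minutes → arrive 3:08 PM UTC on Apr 9.
Flight 1 lands earlier by 24 minutes.

the first, by 24 minutes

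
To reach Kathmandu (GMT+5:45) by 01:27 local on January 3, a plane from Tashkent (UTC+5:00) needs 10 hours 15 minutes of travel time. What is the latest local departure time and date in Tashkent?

Target arrival in UTC: 01:27 − 5:45 = 19:42 on Jan 2.
Subtract 10 hours 15 minutes → departure 09:27 UTC on Jan 2.
Tashkent is UTC+5:00: 09:27 + 5:00 = 14:27 on Jan 2.

14:27 on Jan 2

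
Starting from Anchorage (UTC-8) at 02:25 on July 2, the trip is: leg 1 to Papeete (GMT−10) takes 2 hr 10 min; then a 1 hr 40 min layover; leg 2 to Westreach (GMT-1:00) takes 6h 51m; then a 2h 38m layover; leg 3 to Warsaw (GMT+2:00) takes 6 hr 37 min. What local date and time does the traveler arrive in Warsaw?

Convert departure to UTC: 02:25 + 8:00 = 10:25 UTC on Jul 2.
Add 2 hours 10 minutes leg 1 → 12:35 UTC.
Add 1 hour and 40 minutes layover in Papeete → 14:15 UTC.
Add 6 hours and 51 minutes leg 2 → 21:06 UTC.
Add 2 hours 38 minutes layover in Westreach → 23:44 UTC.
Add 6 hours 37 minutes leg 3 → 06:21 UTC (Jul 3).
Warsaw is UTC+2:00, so local arrival = 06:21 + 2:00 = 08:21 on Jul 3.

08:21 on Jul 3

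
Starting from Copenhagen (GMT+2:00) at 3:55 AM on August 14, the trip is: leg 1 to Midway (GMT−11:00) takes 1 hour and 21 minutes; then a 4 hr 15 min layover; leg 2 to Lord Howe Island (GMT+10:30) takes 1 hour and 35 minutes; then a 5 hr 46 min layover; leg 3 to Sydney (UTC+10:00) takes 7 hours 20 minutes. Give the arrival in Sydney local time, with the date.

Convert departure to UTC: 3:55 AM − 2:00 = 1:55 AM UTC on Aug 14.
Add 1 hour and 21 minutes leg 1 → 3:16 AM UTC.
Add 4 hours 15 minutes layover in Midway → 7:31 AM UTC.
Add 1 hour and 35 minutes leg 2 → 9:06 AM UTC.
Add 5 hours 46 minutes layover in Lord Howe Island → 2:52 PM UTC.
Add 7 hours 20 minutes leg 3 → 10:12 PM UTC.
Sydney is UTC+10:00, so local arrival = 10:12 PM + 10:00 = 8:12 AM on Aug 15.

8:12 AM on August 15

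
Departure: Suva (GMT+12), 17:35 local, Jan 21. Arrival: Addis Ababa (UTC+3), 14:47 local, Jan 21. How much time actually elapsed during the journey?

6 hours 12 minutes

Departure in UTC: 17:35 − 12:00 = 05:35 on Jan 21.
Arrival in UTC: 14:47 − 3:00 = 11:47 on Jan 21.
Elapsed = 11:47 − 05:35 = 6 hours 12 minutes.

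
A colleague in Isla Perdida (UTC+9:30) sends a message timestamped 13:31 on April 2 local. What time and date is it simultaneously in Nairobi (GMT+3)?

07:01 on Apr 2

Nairobi is 6:30 behind Isla Perdida.
Shift by the zone difference: 13:31 − 6:30 = 07:01 on Apr 2 in Nairobi.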